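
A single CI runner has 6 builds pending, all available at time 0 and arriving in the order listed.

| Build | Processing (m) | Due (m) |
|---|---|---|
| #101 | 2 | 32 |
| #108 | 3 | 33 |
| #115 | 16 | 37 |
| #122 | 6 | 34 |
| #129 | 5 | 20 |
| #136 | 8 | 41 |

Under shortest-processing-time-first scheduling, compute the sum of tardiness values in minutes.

3

SPT (increasing processing time): #101 #108 #129 #122 #136 #115.
#101: 0→2, due 32, tardiness 0
#108: 2→5, due 33, tardiness 0
#129: 5→10, due 20, tardiness 0
#122: 10→16, due 34, tardiness 0
#136: 16→24, due 41, tardiness 0
#115: 24→40, due 37, tardiness 3
Sum = 0+0+0+0+0+3 = 3.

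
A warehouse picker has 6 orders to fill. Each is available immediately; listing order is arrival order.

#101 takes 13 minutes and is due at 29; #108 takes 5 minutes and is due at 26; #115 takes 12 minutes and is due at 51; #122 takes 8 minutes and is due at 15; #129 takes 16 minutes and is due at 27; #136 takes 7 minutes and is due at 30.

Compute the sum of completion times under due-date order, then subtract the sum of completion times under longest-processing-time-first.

-50

EDD (increasing due date): #122 #108 #129 #101 #136 #115.
#122: 0→8
#108: 8→13
#129: 13→29
#101: 29→42
#136: 42→49
#115: 49→61
Sum = 8+13+29+42+49+61 = 202.
LPT (decreasing processing time): #129 #101 #115 #122 #136 #108.
#129: 0→16
#101: 16→29
#115: 29→41
#122: 41→49
#136: 49→56
#108: 56→61
Sum = 16+29+41+49+56+61 = 252.
Difference = 202 − 252 = -50.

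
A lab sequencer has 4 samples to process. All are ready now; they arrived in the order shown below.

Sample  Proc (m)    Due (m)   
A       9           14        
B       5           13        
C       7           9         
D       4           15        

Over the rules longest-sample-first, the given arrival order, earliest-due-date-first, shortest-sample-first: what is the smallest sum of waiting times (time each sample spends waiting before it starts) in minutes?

29

LPT (decreasing processing time): A C B D.
A: waits 0, runs 0→9
C: waits 9, runs 9→16
B: waits 16, runs 16→21
D: waits 21, runs 21→25
Sum = 0+9+16+21 = 46.
FIFO (arrival order): A B C D.
A: waits 0, runs 0→9
B: waits 9, runs 9→14
C: waits 14, runs 14→21
D: waits 21, runs 21→25
Sum = 0+9+14+21 = 44.
EDD (increasing due date): C B A D.
C: waits 0, runs 0→7
B: waits 7, runs 7→12
A: waits 12, runs 12→21
D: waits 21, runs 21→25
Sum = 0+7+12+21 = 40.
SPT (increasing processing time): D B C A.
D: waits 0, runs 0→4
B: waits 4, runs 4→9
C: waits 9, runs 9→16
A: waits 16, runs 16→25
Sum = 0+4+9+16 = 29.
LPT 46, FIFO 44, EDD 40, SPT 29 → minimum 29.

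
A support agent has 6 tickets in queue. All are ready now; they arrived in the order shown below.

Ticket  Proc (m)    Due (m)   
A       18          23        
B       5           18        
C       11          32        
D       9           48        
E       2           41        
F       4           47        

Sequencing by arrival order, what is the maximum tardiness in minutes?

FIFO (arrival order): A B C D E F.
A: 0→18, due 23, tardiness 0
B: 18→23, due 18, tardiness 5
C: 23→34, due 32, tardiness 2
D: 34→43, due 48, tardiness 0
E: 43→45, due 41, tardiness 4
F: 45→49, due 47, tardiness 2
Maximum = 5.

5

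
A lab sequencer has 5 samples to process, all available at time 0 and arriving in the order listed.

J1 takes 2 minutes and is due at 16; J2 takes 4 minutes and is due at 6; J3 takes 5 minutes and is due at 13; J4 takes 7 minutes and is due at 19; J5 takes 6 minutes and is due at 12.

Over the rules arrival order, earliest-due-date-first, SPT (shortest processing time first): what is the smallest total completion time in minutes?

60

FIFO (arrival order): J1 J2 J3 J4 J5.
J1: 0→2
J2: 2→6
J3: 6→11
J4: 11→18
J5: 18→24
Sum = 2+6+11+18+24 = 61.
EDD (increasing due date): J2 J5 J3 J1 J4.
J2: 0→4
J5: 4→10
J3: 10→15
J1: 15→17
J4: 17→24
Sum = 4+10+15+17+24 = 70.
SPT (increasing processing time): J1 J2 J3 J5 J4.
J1: 0→2
J2: 2→6
J3: 6→11
J5: 11→17
J4: 17→24
Sum = 2+6+11+17+24 = 60.
FIFO 61, EDD 70, SPT 60 → minimum 60.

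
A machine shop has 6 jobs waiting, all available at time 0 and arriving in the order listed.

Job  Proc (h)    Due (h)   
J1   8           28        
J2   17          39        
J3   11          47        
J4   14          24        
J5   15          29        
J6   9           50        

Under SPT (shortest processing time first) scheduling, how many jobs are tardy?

3

SPT (increasing processing time): J1 J6 J3 J4 J5 J2.
J1: 0→8, due 28, tardiness 0
J6: 8→17, due 50, tardiness 0
J3: 17→28, due 47, tardiness 0
J4: 28→42, due 24, tardiness 18
J5: 42→57, due 29, tardiness 28
J2: 57→74, due 39, tardiness 35
Late jobs: 3.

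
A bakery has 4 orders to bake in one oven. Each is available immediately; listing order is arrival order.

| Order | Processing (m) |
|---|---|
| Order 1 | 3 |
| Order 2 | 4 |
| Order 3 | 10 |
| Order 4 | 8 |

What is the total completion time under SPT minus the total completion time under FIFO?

-2

SPT (increasing processing time): Order 1 Order 2 Order 4 Order 3.
Order 1: 0→3
Order 2: 3→7
Order 4: 7→15
Order 3: 15→25
Sum = 3+7+15+25 = 50.
FIFO (arrival order): Order 1 Order 2 Order 3 Order 4.
Order 1: 0→3
Order 2: 3→7
Order 3: 7→17
Order 4: 17→25
Sum = 3+7+17+25 = 52.
Difference = 50 − 52 = -2.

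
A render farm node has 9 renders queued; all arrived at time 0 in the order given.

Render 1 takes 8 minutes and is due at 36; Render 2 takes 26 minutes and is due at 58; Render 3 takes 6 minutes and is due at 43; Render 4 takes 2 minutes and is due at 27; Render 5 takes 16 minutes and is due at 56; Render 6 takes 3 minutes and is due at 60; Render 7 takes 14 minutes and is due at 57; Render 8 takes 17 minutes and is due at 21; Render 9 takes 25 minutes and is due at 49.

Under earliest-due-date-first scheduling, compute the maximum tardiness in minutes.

57

EDD (increasing due date): Render 8 Render 4 Render 1 Render 3 Render 9 Render 5 Render 7 Render 2 Render 6.
Render 8: 0→17, due 21, tardiness 0
Render 4: 17→19, due 27, tardiness 0
Render 1: 19→27, due 36, tardiness 0
Render 3: 27→33, due 43, tardiness 0
Render 9: 33→58, due 49, tardiness 9
Render 5: 58→74, due 56, tardiness 18
Render 7: 74→88, due 57, tardiness 31
Render 2: 88→114, due 58, tardiness 56
Render 6: 114→117, due 60, tardiness 57
Maximum = 57.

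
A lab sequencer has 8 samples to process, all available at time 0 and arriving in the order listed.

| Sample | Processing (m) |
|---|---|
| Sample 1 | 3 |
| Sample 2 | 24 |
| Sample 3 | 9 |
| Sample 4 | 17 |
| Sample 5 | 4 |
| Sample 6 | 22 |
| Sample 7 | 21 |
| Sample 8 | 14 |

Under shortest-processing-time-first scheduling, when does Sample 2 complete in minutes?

114

SPT (increasing processing time): Sample 1 Sample 5 Sample 3 Sample 8 Sample 4 Sample 7 Sample 6 Sample 2.
Sample 1: 0→3
Sample 5: 3→7
Sample 3: 7→16
Sample 8: 16→30
Sample 4: 30→47
Sample 7: 47→68
Sample 6: 68→90
Sample 2: 90→114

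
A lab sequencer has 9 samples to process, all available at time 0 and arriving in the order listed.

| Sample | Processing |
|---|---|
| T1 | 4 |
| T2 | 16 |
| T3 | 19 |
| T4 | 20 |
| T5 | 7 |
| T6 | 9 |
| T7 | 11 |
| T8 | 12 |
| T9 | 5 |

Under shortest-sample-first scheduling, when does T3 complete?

83

SPT (increasing processing time): T1 T9 T5 T6 T7 T8 T2 T3 T4.
T1: 0→4
T9: 4→9
T5: 9→16
T6: 16→25
T7: 25→36
T8: 36→48
T2: 48→64
T3: 64→83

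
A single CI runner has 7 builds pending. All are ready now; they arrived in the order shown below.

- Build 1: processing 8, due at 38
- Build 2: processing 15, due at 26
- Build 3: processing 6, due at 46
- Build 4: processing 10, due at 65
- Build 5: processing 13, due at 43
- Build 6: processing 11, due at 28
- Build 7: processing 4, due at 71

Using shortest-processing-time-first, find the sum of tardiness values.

61

SPT (increasing processing time): Build 7 Build 3 Build 1 Build 4 Build 6 Build 5 Build 2.
Build 7: 0→4, due 71, tardiness 0
Build 3: 4→10, due 46, tardiness 0
Build 1: 10→18, due 38, tardiness 0
Build 4: 18→28, due 65, tardiness 0
Build 6: 28→39, due 28, tardiness 11
Build 5: 39→52, due 43, tardiness 9
Build 2: 52→67, due 26, tardiness 41
Sum = 0+0+0+0+11+9+41 = 61.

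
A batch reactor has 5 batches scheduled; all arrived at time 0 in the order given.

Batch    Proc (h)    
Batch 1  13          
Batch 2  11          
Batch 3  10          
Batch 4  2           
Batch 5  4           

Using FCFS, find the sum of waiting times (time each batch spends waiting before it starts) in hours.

FIFO (arrival order): Batch 1 Batch 2 Batch 3 Batch 4 Batch 5.
Batch 1: waits 0, runs 0→13
Batch 2: waits 13, runs 13→24
Batch 3: waits 24, runs 24→34
Batch 4: waits 34, runs 34→36
Batch 5: waits 36, runs 36→40
Sum = 0+13+24+34+36 = 107.

107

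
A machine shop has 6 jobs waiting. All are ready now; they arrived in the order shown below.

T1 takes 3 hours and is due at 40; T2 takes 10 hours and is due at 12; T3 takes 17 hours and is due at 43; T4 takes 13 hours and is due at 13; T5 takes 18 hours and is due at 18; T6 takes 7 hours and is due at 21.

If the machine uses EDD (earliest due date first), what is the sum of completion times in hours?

EDD (increasing due date): T2 T4 T5 T6 T1 T3.
T2: 0→10
T4: 10→23
T5: 23→41
T6: 41→48
T1: 48→51
T3: 51→68
Sum = 10+23+41+48+51+68 = 241.

241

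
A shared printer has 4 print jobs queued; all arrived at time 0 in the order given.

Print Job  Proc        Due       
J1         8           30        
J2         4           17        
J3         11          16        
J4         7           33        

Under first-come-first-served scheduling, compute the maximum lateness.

FIFO (arrival order): J1 J2 J3 J4.
J1: 0→8, due 30, lateness -22
J2: 8→12, due 17, lateness -5
J3: 12→23, due 16, lateness 7
J4: 23→30, due 33, lateness -3
Maximum = 7.

7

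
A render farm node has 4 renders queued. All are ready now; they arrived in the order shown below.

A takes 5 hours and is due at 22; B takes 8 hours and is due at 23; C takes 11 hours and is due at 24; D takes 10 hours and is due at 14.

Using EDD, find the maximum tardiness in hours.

10

EDD (increasing due date): D A B C.
D: 0→10, due 14, tardiness 0
A: 10→15, due 22, tardiness 0
B: 15→23, due 23, tardiness 0
C: 23→34, due 24, tardiness 10
Maximum = 10.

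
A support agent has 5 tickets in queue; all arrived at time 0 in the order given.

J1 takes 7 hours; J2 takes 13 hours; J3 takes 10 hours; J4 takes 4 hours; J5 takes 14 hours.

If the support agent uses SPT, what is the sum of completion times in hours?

118

SPT (increasing processing time): J4 J1 J3 J2 J5.
J4: 0→4
J1: 4→11
J3: 11→21
J2: 21→34
J5: 34→48
Sum = 4+11+21+34+48 = 118.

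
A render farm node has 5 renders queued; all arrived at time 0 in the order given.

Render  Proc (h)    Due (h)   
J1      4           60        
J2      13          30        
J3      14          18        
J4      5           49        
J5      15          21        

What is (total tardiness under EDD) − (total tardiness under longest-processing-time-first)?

-3

EDD (increasing due date): J3 J5 J2 J4 J1.
J3: 0→14, due 18, tardiness 0
J5: 14→29, due 21, tardiness 8
J2: 29→42, due 30, tardiness 12
J4: 42→47, due 49, tardiness 0
J1: 47→51, due 60, tardiness 0
Sum = 0+8+12+0+0 = 20.
LPT (decreasing processing time): J5 J3 J2 J4 J1.
J5: 0→15, due 21, tardiness 0
J3: 15→29, due 18, tardiness 11
J2: 29→42, due 30, tardiness 12
J4: 42→47, due 49, tardiness 0
J1: 47→51, due 60, tardiness 0
Sum = 0+11+12+0+0 = 23.
Difference = 20 − 23 = -3.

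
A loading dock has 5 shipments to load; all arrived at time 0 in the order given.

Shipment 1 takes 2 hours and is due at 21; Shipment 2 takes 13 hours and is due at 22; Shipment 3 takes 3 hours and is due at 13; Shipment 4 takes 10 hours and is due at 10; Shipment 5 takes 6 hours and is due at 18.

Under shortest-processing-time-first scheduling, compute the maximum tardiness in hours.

12

SPT (increasing processing time): Shipment 1 Shipment 3 Shipment 5 Shipment 4 Shipment 2.
Shipment 1: 0→2, due 21, tardiness 0
Shipment 3: 2→5, due 13, tardiness 0
Shipment 5: 5→11, due 18, tardiness 0
Shipment 4: 11→21, due 10, tardiness 11
Shipment 2: 21→34, due 22, tardiness 12
Maximum = 12.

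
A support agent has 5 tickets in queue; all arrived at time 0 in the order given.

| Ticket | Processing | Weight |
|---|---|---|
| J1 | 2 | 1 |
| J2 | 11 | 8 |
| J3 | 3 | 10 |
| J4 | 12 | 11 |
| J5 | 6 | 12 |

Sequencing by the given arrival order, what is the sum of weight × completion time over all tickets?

982

FIFO (arrival order): J1 J2 J3 J4 J5.
J1: finishes 2, weight 1, w·C = 2
J2: finishes 13, weight 8, w·C = 104
J3: finishes 16, weight 10, w·C = 160
J4: finishes 28, weight 11, w·C = 308
J5: finishes 34, weight 12, w·C = 408
Sum = 2+104+160+308+408 = 982.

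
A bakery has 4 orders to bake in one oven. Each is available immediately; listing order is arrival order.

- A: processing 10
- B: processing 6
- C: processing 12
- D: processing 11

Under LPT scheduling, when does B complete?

39

LPT (decreasing processing time): C D A B.
C: 0→12
D: 12→23
A: 23→33
B: 33→39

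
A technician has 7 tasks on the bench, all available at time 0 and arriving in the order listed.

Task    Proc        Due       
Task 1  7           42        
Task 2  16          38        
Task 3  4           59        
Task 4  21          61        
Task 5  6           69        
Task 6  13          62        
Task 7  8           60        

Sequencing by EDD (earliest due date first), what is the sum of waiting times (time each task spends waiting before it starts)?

226

EDD (increasing due date): Task 2 Task 1 Task 3 Task 7 Task 4 Task 6 Task 5.
Task 2: waits 0, runs 0→16
Task 1: waits 16, runs 16→23
Task 3: waits 23, runs 23→27
Task 7: waits 27, runs 27→35
Task 4: waits 35, runs 35→56
Task 6: waits 56, runs 56→69
Task 5: waits 69, runs 69→75
Sum = 0+16+23+27+35+56+69 = 226.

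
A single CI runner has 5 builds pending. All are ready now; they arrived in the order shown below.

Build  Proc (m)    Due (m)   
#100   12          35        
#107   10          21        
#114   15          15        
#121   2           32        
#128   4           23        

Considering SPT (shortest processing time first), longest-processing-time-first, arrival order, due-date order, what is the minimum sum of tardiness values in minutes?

SPT (increasing processing time): #121 #128 #107 #100 #114.
#121: 0→2, due 32, tardiness 0
#128: 2→6, due 23, tardiness 0
#107: 6→16, due 21, tardiness 0
#100: 16→28, due 35, tardiness 0
#114: 28→43, due 15, tardiness 28
Sum = 0+0+0+0+28 = 28.
LPT (decreasing processing time): #114 #100 #107 #128 #121.
#114: 0→15, due 15, tardiness 0
#100: 15→27, due 35, tardiness 0
#107: 27→37, due 21, tardiness 16
#128: 37→41, due 23, tardiness 18
#121: 41→43, due 32, tardiness 11
Sum = 0+0+16+18+11 = 45.
FIFO (arrival order): #100 #107 #114 #121 #128.
#100: 0→12, due 35, tardiness 0
#107: 12→22, due 21, tardiness 1
#114: 22→37, due 15, tardiness 22
#121: 37→39, due 32, tardiness 7
#128: 39→43, due 23, tardiness 20
Sum = 0+1+22+7+20 = 50.
EDD (increasing due date): #114 #107 #128 #121 #100.
#114: 0→15, due 15, tardiness 0
#107: 15→25, due 21, tardiness 4
#128: 25→29, due 23, tardiness 6
#121: 29→31, due 32, tardiness 0
#100: 31→43, due 35, tardiness 8
Sum = 0+4+6+0+8 = 18.
SPT 28, LPT 45, FIFO 50, EDD 18 → minimum 18.

18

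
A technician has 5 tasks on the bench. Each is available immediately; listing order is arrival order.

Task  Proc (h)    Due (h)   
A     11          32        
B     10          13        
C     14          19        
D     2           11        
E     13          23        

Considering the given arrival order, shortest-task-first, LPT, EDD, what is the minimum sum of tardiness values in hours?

41

FIFO (arrival order): A B C D E.
A: 0→11, due 32, tardiness 0
B: 11→21, due 13, tardiness 8
C: 21→35, due 19, tardiness 16
D: 35→37, due 11, tardiness 26
E: 37→50, due 23, tardiness 27
Sum = 0+8+16+26+27 = 77.
SPT (increasing processing time): D B A E C.
D: 0→2, due 11, tardiness 0
B: 2→12, due 13, tardiness 0
A: 12→23, due 32, tardiness 0
E: 23→36, due 23, tardiness 13
C: 36→50, due 19, tardiness 31
Sum = 0+0+0+13+31 = 44.
LPT (decreasing processing time): C E A B D.
C: 0→14, due 19, tardiness 0
E: 14→27, due 23, tardiness 4
A: 27→38, due 32, tardiness 6
B: 38→48, due 13, tardiness 35
D: 48→50, due 11, tardiness 39
Sum = 0+4+6+35+39 = 84.
EDD (increasing due date): D B C E A.
D: 0→2, due 11, tardiness 0
B: 2→12, due 13, tardiness 0
C: 12→26, due 19, tardiness 7
E: 26→39, due 23, tardiness 16
A: 39→50, due 32, tardiness 18
Sum = 0+0+7+16+18 = 41.
FIFO 77, SPT 44, LPT 84, EDD 41 → minimum 41.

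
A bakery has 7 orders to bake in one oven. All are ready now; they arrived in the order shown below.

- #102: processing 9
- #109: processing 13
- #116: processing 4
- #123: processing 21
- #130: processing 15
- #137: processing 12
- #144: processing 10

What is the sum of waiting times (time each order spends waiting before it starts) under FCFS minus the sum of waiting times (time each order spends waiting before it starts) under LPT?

-78

FIFO (arrival order): #102 #109 #116 #123 #130 #137 #144.
#102: waits 0, runs 0→9
#109: waits 9, runs 9→22
#116: waits 22, runs 22→26
#123: waits 26, runs 26→47
#130: waits 47, runs 47→62
#137: waits 62, runs 62→74
#144: waits 74, runs 74→84
Sum = 0+9+22+26+47+62+74 = 240.
LPT (decreasing processing time): #123 #130 #109 #137 #144 #102 #116.
#123: waits 0, runs 0→21
#130: waits 21, runs 21→36
#109: waits 36, runs 36→49
#137: waits 49, runs 49→61
#144: waits 61, runs 61→71
#102: waits 71, runs 71→80
#116: waits 80, runs 80→84
Sum = 0+21+36+49+61+71+80 = 318.
Difference = 240 − 318 = -78.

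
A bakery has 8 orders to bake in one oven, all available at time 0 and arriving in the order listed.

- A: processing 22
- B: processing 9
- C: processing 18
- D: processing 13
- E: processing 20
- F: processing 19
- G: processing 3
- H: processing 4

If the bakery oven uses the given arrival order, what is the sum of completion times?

FIFO (arrival order): A B C D E F G H.
A: 0→22
B: 22→31
C: 31→49
D: 49→62
E: 62→82
F: 82→101
G: 101→104
H: 104→108
Sum = 22+31+49+62+82+101+104+108 = 559.

559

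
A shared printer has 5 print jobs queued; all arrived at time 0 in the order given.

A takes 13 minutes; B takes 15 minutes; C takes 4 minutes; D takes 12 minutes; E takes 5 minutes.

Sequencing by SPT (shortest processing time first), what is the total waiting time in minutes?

68

SPT (increasing processing time): C E D A B.
C: waits 0, runs 0→4
E: waits 4, runs 4→9
D: waits 9, runs 9→21
A: waits 21, runs 21→34
B: waits 34, runs 34→49
Sum = 0+4+9+21+34 = 68.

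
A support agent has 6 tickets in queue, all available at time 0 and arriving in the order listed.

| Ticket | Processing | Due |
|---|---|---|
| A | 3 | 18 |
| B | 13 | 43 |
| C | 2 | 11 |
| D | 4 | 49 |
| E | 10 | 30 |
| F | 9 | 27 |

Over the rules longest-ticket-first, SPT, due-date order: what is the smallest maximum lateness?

-6

LPT (decreasing processing time): B E F D A C.
B: 0→13, due 43, lateness -30
E: 13→23, due 30, lateness -7
F: 23→32, due 27, lateness 5
D: 32→36, due 49, lateness -13
A: 36→39, due 18, lateness 21
C: 39→41, due 11, lateness 30
Maximum = 30.
SPT (increasing processing time): C A D F E B.
C: 0→2, due 11, lateness -9
A: 2→5, due 18, lateness -13
D: 5→9, due 49, lateness -40
F: 9→18, due 27, lateness -9
E: 18→28, due 30, lateness -2
B: 28→41, due 43, lateness -2
Maximum = -2.
EDD (increasing due date): C A F E B D.
C: 0→2, due 11, lateness -9
A: 2→5, due 18, lateness -13
F: 5→14, due 27, lateness -13
E: 14→24, due 30, lateness -6
B: 24→37, due 43, lateness -6
D: 37→41, due 49, lateness -8
Maximum = -6.
LPT 30, SPT -2, EDD -6 → minimum -6.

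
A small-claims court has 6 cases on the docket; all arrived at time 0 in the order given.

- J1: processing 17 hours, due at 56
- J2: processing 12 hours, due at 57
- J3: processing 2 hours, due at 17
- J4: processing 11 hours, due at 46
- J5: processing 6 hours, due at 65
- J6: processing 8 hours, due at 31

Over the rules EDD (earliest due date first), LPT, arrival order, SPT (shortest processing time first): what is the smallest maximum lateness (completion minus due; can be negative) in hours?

-7

EDD (increasing due date): J3 J6 J4 J1 J2 J5.
J3: 0→2, due 17, lateness -15
J6: 2→10, due 31, lateness -21
J4: 10→21, due 46, lateness -25
J1: 21→38, due 56, lateness -18
J2: 38→50, due 57, lateness -7
J5: 50→56, due 65, lateness -9
Maximum = -7.
LPT (decreasing processing time): J1 J2 J4 J6 J5 J3.
J1: 0→17, due 56, lateness -39
J2: 17→29, due 57, lateness -28
J4: 29→40, due 46, lateness -6
J6: 40→48, due 31, lateness 17
J5: 48→54, due 65, lateness -11
J3: 54→56, due 17, lateness 39
Maximum = 39.
FIFO (arrival order): J1 J2 J3 J4 J5 J6.
J1: 0→17, due 56, lateness -39
J2: 17→29, due 57, lateness -28
J3: 29→31, due 17, lateness 14
J4: 31→42, due 46, lateness -4
J5: 42→48, due 65, lateness -17
J6: 48→56, due 31, lateness 25
Maximum = 25.
SPT (increasing processing time): J3 J5 J6 J4 J2 J1.
J3: 0→2, due 17, lateness -15
J5: 2→8, due 65, lateness -57
J6: 8→16, due 31, lateness -15
J4: 16→27, due 46, lateness -19
J2: 27→39, due 57, lateness -18
J1: 39→56, due 56, lateness 0
Maximum = 0.
EDD -7, LPT 39, FIFO 25, SPT 0 → minimum -7.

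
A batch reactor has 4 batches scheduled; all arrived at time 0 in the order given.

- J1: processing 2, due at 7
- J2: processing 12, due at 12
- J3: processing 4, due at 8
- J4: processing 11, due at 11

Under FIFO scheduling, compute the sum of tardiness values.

30

FIFO (arrival order): J1 J2 J3 J4.
J1: 0→2, due 7, tardiness 0
J2: 2→14, due 12, tardiness 2
J3: 14→18, due 8, tardiness 10
J4: 18→29, due 11, tardiness 18
Sum = 0+2+10+18 = 30.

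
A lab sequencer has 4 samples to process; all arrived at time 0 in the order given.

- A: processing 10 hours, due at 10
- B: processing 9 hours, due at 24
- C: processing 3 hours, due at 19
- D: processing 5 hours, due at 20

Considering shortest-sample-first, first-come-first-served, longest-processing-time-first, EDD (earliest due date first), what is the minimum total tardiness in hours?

3

SPT (increasing processing time): C D B A.
C: 0→3, due 19, tardiness 0
D: 3→8, due 20, tardiness 0
B: 8→17, due 24, tardiness 0
A: 17→27, due 10, tardiness 17
Sum = 0+0+0+17 = 17.
FIFO (arrival order): A B C D.
A: 0→10, due 10, tardiness 0
B: 10→19, due 24, tardiness 0
C: 19→22, due 19, tardiness 3
D: 22→27, due 20, tardiness 7
Sum = 0+0+3+7 = 10.
LPT (decreasing processing time): A B D C.
A: 0→10, due 10, tardiness 0
B: 10→19, due 24, tardiness 0
D: 19→24, due 20, tardiness 4
C: 24→27, due 19, tardiness 8
Sum = 0+0+4+8 = 12.
EDD (increasing due date): A C D B.
A: 0→10, due 10, tardiness 0
C: 10→13, due 19, tardiness 0
D: 13→18, due 20, tardiness 0
B: 18→27, due 24, tardiness 3
Sum = 0+0+0+3 = 3.
SPT 17, FIFO 10, LPT 12, EDD 3 → minimum 3.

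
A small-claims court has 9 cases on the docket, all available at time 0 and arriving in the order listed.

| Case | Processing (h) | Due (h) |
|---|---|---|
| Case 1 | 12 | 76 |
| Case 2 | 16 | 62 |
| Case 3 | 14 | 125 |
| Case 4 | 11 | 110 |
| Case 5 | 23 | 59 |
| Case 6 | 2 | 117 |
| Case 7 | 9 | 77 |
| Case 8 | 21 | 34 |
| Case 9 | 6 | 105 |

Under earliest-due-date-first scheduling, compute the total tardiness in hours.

4

EDD (increasing due date): Case 8 Case 5 Case 2 Case 1 Case 7 Case 9 Case 4 Case 6 Case 3.
Case 8: 0→21, due 34, tardiness 0
Case 5: 21→44, due 59, tardiness 0
Case 2: 44→60, due 62, tardiness 0
Case 1: 60→72, due 76, tardiness 0
Case 7: 72→81, due 77, tardiness 4
Case 9: 81→87, due 105, tardiness 0
Case 4: 87→98, due 110, tardiness 0
Case 6: 98→100, due 117, tardiness 0
Case 3: 100→114, due 125, tardiness 0
Sum = 0+0+0+0+4+0+0+0+0 = 4.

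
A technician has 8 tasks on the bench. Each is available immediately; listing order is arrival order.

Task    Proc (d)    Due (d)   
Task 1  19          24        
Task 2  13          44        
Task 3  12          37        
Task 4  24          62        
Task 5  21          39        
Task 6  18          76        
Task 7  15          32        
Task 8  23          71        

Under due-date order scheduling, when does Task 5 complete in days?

EDD (increasing due date): Task 1 Task 7 Task 3 Task 5 Task 2 Task 4 Task 8 Task 6.
Task 1: 0→19
Task 7: 19→34
Task 3: 34→46
Task 5: 46→67

67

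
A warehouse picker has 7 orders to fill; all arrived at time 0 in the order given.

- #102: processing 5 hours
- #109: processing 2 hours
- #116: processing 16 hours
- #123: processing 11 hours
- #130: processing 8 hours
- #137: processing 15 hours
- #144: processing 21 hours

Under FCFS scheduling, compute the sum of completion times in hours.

246

FIFO (arrival order): #102 #109 #116 #123 #130 #137 #144.
#102: 0→5
#109: 5→7
#116: 7→23
#123: 23→34
#130: 34→42
#137: 42→57
#144: 57→78
Sum = 5+7+23+34+42+57+78 = 246.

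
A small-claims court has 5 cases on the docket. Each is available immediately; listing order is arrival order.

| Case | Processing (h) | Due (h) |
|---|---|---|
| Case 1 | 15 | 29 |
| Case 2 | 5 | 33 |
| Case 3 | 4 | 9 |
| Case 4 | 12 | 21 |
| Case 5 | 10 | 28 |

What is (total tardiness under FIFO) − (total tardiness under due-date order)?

23

FIFO (arrival order): Case 1 Case 2 Case 3 Case 4 Case 5.
Case 1: 0→15, due 29, tardiness 0
Case 2: 15→20, due 33, tardiness 0
Case 3: 20→24, due 9, tardiness 15
Case 4: 24→36, due 21, tardiness 15
Case 5: 36→46, due 28, tardiness 18
Sum = 0+0+15+15+18 = 48.
EDD (increasing due date): Case 3 Case 4 Case 5 Case 1 Case 2.
Case 3: 0→4, due 9, tardiness 0
Case 4: 4→16, due 21, tardiness 0
Case 5: 16→26, due 28, tardiness 0
Case 1: 26→41, due 29, tardiness 12
Case 2: 41→46, due 33, tardiness 13
Sum = 0+0+0+12+13 = 25.
Difference = 48 − 25 = 23.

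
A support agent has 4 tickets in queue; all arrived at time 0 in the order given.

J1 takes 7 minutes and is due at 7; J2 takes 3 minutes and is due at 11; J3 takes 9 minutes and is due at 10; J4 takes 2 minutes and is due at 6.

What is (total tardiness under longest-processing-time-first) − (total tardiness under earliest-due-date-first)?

12

LPT (decreasing processing time): J3 J1 J2 J4.
J3: 0→9, due 10, tardiness 0
J1: 9→16, due 7, tardiness 9
J2: 16→19, due 11, tardiness 8
J4: 19→21, due 6, tardiness 15
Sum = 0+9+8+15 = 32.
EDD (increasing due date): J4 J1 J3 J2.
J4: 0→2, due 6, tardiness 0
J1: 2→9, due 7, tardiness 2
J3: 9→18, due 10, tardiness 8
J2: 18→21, due 11, tardiness 10
Sum = 0+2+8+10 = 20.
Difference = 32 − 20 = 12.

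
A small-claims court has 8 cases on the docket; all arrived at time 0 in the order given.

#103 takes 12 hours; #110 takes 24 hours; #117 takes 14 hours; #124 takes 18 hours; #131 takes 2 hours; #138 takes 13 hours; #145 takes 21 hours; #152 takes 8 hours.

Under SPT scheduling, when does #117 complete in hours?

SPT (increasing processing time): #131 #152 #103 #138 #117 #124 #145 #110.
#131: 0→2
#152: 2→10
#103: 10→22
#138: 22→35
#117: 35→49

49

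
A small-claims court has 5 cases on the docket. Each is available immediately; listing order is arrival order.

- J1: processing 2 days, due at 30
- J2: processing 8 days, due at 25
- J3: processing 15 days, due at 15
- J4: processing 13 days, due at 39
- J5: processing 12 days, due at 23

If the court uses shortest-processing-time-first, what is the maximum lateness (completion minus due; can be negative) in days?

SPT (increasing processing time): J1 J2 J5 J4 J3.
J1: 0→2, due 30, lateness -28
J2: 2→10, due 25, lateness -15
J5: 10→22, due 23, lateness -1
J4: 22→35, due 39, lateness -4
J3: 35→50, due 15, lateness 35
Maximum = 35.

35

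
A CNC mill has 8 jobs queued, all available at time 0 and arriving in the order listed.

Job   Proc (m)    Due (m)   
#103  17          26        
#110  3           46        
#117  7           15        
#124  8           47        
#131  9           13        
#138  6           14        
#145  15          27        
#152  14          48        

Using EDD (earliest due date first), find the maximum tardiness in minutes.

31

EDD (increasing due date): #131 #138 #117 #103 #145 #110 #124 #152.
#131: 0→9, due 13, tardiness 0
#138: 9→15, due 14, tardiness 1
#117: 15→22, due 15, tardiness 7
#103: 22→39, due 26, tardiness 13
#145: 39→54, due 27, tardiness 27
#110: 54→57, due 46, tardiness 11
#124: 57→65, due 47, tardiness 18
#152: 65→79, due 48, tardiness 31
Maximum = 31.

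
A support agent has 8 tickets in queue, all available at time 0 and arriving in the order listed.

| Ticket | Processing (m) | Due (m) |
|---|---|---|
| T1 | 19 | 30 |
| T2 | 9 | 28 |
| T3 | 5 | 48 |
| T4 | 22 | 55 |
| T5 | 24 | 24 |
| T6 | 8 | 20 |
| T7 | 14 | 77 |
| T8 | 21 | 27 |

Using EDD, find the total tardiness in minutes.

EDD (increasing due date): T6 T5 T8 T2 T1 T3 T4 T7.
T6: 0→8, due 20, tardiness 0
T5: 8→32, due 24, tardiness 8
T8: 32→53, due 27, tardiness 26
T2: 53→62, due 28, tardiness 34
T1: 62→81, due 30, tardiness 51
T3: 81→86, due 48, tardiness 38
T4: 86→108, due 55, tardiness 53
T7: 108→122, due 77, tardiness 45
Sum = 0+8+26+34+51+38+53+45 = 255.

255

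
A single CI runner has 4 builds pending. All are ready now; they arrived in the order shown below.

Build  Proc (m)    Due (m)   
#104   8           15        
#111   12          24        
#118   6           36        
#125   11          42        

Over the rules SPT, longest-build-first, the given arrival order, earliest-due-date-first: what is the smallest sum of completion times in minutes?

SPT (increasing processing time): #118 #104 #125 #111.
#118: 0→6
#104: 6→14
#125: 14→25
#111: 25→37
Sum = 6+14+25+37 = 82.
LPT (decreasing processing time): #111 #125 #104 #118.
#111: 0→12
#125: 12→23
#104: 23→31
#118: 31→37
Sum = 12+23+31+37 = 103.
FIFO (arrival order): #104 #111 #118 #125.
#104: 0→8
#111: 8→20
#118: 20→26
#125: 26→37
Sum = 8+20+26+37 = 91.
EDD (increasing due date): #104 #111 #118 #125.
#104: 0→8
#111: 8→20
#118: 20→26
#125: 26→37
Sum = 8+20+26+37 = 91.
SPT 82, LPT 103, FIFO 91, EDD 91 → minimum 82.

82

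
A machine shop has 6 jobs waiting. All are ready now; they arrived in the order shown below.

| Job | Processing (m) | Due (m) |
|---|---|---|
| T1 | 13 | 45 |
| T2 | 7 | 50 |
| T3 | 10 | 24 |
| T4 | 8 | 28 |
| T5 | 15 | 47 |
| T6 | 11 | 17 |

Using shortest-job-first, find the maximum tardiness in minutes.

19

SPT (increasing processing time): T2 T4 T3 T6 T1 T5.
T2: 0→7, due 50, tardiness 0
T4: 7→15, due 28, tardiness 0
T3: 15→25, due 24, tardiness 1
T6: 25→36, due 17, tardiness 19
T1: 36→49, due 45, tardiness 4
T5: 49→64, due 47, tardiness 17
Maximum = 19.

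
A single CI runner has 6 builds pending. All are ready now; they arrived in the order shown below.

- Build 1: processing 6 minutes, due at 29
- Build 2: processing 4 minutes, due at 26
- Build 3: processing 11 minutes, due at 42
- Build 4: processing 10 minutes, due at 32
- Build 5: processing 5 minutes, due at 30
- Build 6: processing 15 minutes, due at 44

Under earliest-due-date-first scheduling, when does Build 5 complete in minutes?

EDD (increasing due date): Build 2 Build 1 Build 5 Build 4 Build 3 Build 6.
Build 2: 0→4
Build 1: 4→10
Build 5: 10→15

15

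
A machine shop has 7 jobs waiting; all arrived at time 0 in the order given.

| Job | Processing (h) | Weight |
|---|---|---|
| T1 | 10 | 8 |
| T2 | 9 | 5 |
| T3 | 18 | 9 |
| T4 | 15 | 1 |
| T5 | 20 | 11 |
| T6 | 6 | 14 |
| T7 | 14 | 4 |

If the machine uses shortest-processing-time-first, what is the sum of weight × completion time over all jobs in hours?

2229

SPT (increasing processing time): T6 T2 T1 T7 T4 T3 T5.
T6: finishes 6, weight 14, w·C = 84
T2: finishes 15, weight 5, w·C = 75
T1: finishes 25, weight 8, w·C = 200
T7: finishes 39, weight 4, w·C = 156
T4: finishes 54, weight 1, w·C = 54
T3: finishes 72, weight 9, w·C = 648
T5: finishes 92, weight 11, w·C = 1012
Sum = 84+75+200+156+54+648+1012 = 2229.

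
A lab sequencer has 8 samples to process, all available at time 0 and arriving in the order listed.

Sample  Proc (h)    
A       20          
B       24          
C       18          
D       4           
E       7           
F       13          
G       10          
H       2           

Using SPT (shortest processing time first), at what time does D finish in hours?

SPT (increasing processing time): H D E G F C A B.
H: 0→2
D: 2→6

6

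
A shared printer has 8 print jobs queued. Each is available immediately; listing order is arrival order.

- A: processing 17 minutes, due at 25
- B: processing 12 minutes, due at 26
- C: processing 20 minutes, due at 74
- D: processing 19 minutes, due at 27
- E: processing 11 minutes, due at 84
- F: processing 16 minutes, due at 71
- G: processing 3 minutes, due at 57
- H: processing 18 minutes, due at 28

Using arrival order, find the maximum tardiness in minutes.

88

FIFO (arrival order): A B C D E F G H.
A: 0→17, due 25, tardiness 0
B: 17→29, due 26, tardiness 3
C: 29→49, due 74, tardiness 0
D: 49→68, due 27, tardiness 41
E: 68→79, due 84, tardiness 0
F: 79→95, due 71, tardiness 24
G: 95→98, due 57, tardiness 41
H: 98→116, due 28, tardiness 88
Maximum = 88.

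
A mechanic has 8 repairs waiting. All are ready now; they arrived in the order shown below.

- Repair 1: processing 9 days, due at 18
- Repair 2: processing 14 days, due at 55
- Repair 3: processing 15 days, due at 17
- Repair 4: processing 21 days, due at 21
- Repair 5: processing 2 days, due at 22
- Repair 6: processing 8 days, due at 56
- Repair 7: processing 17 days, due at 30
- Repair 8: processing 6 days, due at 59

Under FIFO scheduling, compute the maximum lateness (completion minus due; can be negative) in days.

56

FIFO (arrival order): Repair 1 Repair 2 Repair 3 Repair 4 Repair 5 Repair 6 Repair 7 Repair 8.
Repair 1: 0→9, due 18, lateness -9
Repair 2: 9→23, due 55, lateness -32
Repair 3: 23→38, due 17, lateness 21
Repair 4: 38→59, due 21, lateness 38
Repair 5: 59→61, due 22, lateness 39
Repair 6: 61→69, due 56, lateness 13
Repair 7: 69→86, due 30, lateness 56
Repair 8: 86→92, due 59, lateness 33
Maximum = 56.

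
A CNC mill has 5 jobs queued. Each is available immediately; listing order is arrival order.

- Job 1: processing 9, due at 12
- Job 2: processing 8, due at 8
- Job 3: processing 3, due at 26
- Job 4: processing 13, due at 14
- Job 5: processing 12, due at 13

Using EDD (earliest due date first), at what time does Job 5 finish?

29

EDD (increasing due date): Job 2 Job 1 Job 5 Job 4 Job 3.
Job 2: 0→8
Job 1: 8→17
Job 5: 17→29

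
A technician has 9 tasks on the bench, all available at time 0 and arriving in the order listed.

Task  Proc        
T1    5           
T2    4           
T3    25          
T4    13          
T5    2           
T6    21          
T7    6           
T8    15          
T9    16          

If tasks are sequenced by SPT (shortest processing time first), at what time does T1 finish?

SPT (increasing processing time): T5 T2 T1 T7 T4 T8 T9 T6 T3.
T5: 0→2
T2: 2→6
T1: 6→11

11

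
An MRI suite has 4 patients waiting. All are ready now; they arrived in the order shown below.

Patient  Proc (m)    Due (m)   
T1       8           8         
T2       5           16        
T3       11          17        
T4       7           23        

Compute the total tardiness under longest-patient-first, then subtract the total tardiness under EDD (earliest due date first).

LPT (decreasing processing time): T3 T1 T4 T2.
T3: 0→11, due 17, tardiness 0
T1: 11→19, due 8, tardiness 11
T4: 19→26, due 23, tardiness 3
T2: 26→31, due 16, tardiness 15
Sum = 0+11+3+15 = 29.
EDD (increasing due date): T1 T2 T3 T4.
T1: 0→8, due 8, tardiness 0
T2: 8→13, due 16, tardiness 0
T3: 13→24, due 17, tardiness 7
T4: 24→31, due 23, tardiness 8
Sum = 0+0+7+8 = 15.
Difference = 29 − 15 = 14.

14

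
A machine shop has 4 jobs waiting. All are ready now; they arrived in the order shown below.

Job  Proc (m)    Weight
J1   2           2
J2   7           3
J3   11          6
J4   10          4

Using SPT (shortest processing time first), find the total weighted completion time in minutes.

SPT (increasing processing time): J1 J2 J4 J3.
J1: finishes 2, weight 2, w·C = 4
J2: finishes 9, weight 3, w·C = 27
J4: finishes 19, weight 4, w·C = 76
J3: finishes 30, weight 6, w·C = 180
Sum = 4+27+76+180 = 287.

287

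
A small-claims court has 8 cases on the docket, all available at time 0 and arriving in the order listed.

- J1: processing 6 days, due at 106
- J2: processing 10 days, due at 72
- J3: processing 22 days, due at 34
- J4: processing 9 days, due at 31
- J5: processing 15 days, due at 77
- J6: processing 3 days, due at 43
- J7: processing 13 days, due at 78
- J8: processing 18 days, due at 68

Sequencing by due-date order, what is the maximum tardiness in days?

EDD (increasing due date): J4 J3 J6 J8 J2 J5 J7 J1.
J4: 0→9, due 31, tardiness 0
J3: 9→31, due 34, tardiness 0
J6: 31→34, due 43, tardiness 0
J8: 34→52, due 68, tardiness 0
J2: 52→62, due 72, tardiness 0
J5: 62→77, due 77, tardiness 0
J7: 77→90, due 78, tardiness 12
J1: 90→96, due 106, tardiness 0
Maximum = 12.

12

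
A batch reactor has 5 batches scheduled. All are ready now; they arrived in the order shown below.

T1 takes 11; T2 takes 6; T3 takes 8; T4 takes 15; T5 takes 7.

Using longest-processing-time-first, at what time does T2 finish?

LPT (decreasing processing time): T4 T1 T3 T5 T2.
T4: 0→15
T1: 15→26
T3: 26→34
T5: 34→41
T2: 41→47

47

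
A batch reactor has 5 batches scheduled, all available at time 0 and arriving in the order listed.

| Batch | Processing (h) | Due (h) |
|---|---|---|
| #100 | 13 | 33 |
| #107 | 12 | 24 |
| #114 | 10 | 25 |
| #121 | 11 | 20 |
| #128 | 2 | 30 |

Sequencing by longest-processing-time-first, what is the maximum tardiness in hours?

LPT (decreasing processing time): #100 #107 #121 #114 #128.
#100: 0→13, due 33, tardiness 0
#107: 13→25, due 24, tardiness 1
#121: 25→36, due 20, tardiness 16
#114: 36→46, due 25, tardiness 21
#128: 46→48, due 30, tardiness 18
Maximum = 21.

21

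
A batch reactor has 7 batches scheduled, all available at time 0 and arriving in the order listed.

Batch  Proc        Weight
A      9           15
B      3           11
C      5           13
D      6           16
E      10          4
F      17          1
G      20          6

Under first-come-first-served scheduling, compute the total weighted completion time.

FIFO (arrival order): A B C D E F G.
A: finishes 9, weight 15, w·C = 135
B: finishes 12, weight 11, w·C = 132
C: finishes 17, weight 13, w·C = 221
D: finishes 23, weight 16, w·C = 368
E: finishes 33, weight 4, w·C = 132
F: finishes 50, weight 1, w·C = 50
G: finishes 70, weight 6, w·C = 420
Sum = 135+132+221+368+132+50+420 = 1458.

1458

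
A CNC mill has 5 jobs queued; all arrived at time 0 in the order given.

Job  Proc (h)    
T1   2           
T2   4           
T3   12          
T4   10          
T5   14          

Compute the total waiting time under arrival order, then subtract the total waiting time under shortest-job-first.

2

FIFO (arrival order): T1 T2 T3 T4 T5.
T1: waits 0, runs 0→2
T2: waits 2, runs 2→6
T3: waits 6, runs 6→18
T4: waits 18, runs 18→28
T5: waits 28, runs 28→42
Sum = 0+2+6+18+28 = 54.
SPT (increasing processing time): T1 T2 T4 T3 T5.
T1: waits 0, runs 0→2
T2: waits 2, runs 2→6
T4: waits 6, runs 6→16
T3: waits 16, runs 16→28
T5: waits 28, runs 28→42
Sum = 0+2+6+16+28 = 52.
Difference = 54 − 52 = 2.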